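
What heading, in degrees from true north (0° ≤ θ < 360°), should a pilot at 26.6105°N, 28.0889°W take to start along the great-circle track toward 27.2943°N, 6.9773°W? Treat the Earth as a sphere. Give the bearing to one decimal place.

Δλ = -6.9773 − -28.0889 = 21.1116°.
θ = atan2( sin Δλ · cos φ₂ , cos φ₁ · sin φ₂ − sin φ₁ · cos φ₂ · cos Δλ )
  = atan2(0.32008, 0.03865) = 83.115° → normalised to [0°, 360°): 83.115°.

83.1°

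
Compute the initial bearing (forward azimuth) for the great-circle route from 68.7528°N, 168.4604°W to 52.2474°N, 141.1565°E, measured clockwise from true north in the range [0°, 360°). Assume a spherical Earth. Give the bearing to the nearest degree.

Δλ = 141.1565 − -168.4604 = 309.6169°; wrapped into (−180°, 180°]: -50.3831°.
θ = atan2( sin Δλ · cos φ₂ , cos φ₁ · sin φ₂ − sin φ₁ · cos φ₂ · cos Δλ )
  = atan2(-0.47163, -0.07734) = -99.312° → normalised to [0°, 360°): 260.688°.

261°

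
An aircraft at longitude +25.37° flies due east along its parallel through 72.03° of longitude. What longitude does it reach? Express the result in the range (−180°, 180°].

+97.40°

Start at +25.37°; shift +72.03° → +97.40°.
+97.40° already lies in (−180°, 180°].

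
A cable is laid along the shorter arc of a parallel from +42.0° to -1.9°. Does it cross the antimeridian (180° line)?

No

Signed shortest Δλ = ((-1.9 − 42.0 + 180) mod 360) − 180 = -43.9°.
Going west by 43.9° from +42.0° reaches -1.9° without touching 180°.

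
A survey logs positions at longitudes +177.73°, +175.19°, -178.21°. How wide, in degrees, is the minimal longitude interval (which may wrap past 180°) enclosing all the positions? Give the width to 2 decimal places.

6.60°

Sort the longitudes: -178.21°, +175.19°, +177.73°.
Eastward gaps between consecutive values (wrapping around): 353.40°, 2.54°, 4.06°.
Largest gap = 353.40° ⇒ minimal covering band is its complement: 360° − 353.40° = 6.60°.
Band runs from +175.19° eastward to -178.21°, crossing the antimeridian.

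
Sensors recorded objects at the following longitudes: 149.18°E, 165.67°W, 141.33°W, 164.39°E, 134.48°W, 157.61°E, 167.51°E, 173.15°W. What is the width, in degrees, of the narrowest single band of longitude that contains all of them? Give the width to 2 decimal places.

76.34°

Sort the longitudes: -173.15°, -165.67°, -141.33°, -134.48°, +149.18°, +157.61°, +164.39°, +167.51°.
Eastward gaps between consecutive values (wrapping around): 7.48°, 24.34°, 6.85°, 283.66°, 8.43°, 6.78°, 3.12°, 19.34°.
Largest gap = 283.66° ⇒ minimal covering band is its complement: 360° − 283.66° = 76.34°.
Band runs from +149.18° eastward to -134.48°, crossing the antimeridian.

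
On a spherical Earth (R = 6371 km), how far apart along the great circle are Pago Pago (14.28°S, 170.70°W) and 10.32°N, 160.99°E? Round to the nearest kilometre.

Δλ = 160.99 − -170.70 = 331.69°; wrapped into (−180°, 180°]: -28.31°.
Δφ = 10.32 − -14.28 = 24.60°.
a = sin²(Δφ/2) + cos φ₁ · cos φ₂ · sin²(Δλ/2) = 0.102399.
c = 2·atan2(√a, √(1−a)) = 0.65146 rad → d = 6371·c ≈ 4150.43 km.

4150 km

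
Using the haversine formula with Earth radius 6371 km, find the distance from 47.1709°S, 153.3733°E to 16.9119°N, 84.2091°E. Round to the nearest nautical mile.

5342 nmi

Δλ = 84.2091 − 153.3733 = -69.1642°.
Δφ = 16.9119 − -47.1709 = 64.0828°.
a = sin²(Δφ/2) + cos φ₁ · cos φ₂ · sin²(Δλ/2) = 0.490998.
c = 2·atan2(√a, √(1−a)) = 1.55279 rad → d = 6371·c ≈ 9892.83 km ≈ 5341.70 nmi.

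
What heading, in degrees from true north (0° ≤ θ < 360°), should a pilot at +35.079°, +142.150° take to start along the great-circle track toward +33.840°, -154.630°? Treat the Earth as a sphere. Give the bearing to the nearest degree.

72°

Δλ = -154.630 − 142.150 = -296.780°; wrapped into (−180°, 180°]: 63.220°.
θ = atan2( sin Δλ · cos φ₂ , cos φ₁ · sin φ₂ − sin φ₁ · cos φ₂ · cos Δλ )
  = atan2(0.74151, 0.24065) = 72.020° → normalised to [0°, 360°): 72.020°.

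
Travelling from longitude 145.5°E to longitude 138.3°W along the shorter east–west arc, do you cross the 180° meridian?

Yes

Naïve |-138.3 − 145.5| = 283.8° > 180°, so the shorter arc goes the other way round — across 180°.
Signed shortest Δλ = ((-138.3 − 145.5 + 180) mod 360) − 180 = 76.2°.
Going east by 76.2° from +145.5° passes through 180° before reaching -138.3°.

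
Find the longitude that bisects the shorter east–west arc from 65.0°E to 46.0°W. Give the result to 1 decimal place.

9.5°E

Signed shortest Δλ from +65.0° to -46.0° is -111.0°.
Midpoint longitude = +65.0° + (-111.0°)/2 = +65.0° − 55.5° = +9.5°.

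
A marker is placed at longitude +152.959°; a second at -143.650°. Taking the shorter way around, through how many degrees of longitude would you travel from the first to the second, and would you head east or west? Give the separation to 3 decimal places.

Raw difference: -143.650 − 152.959 = -296.609°.
Normalise into (−180°, 180°]: -296.609° + 360° = 63.391°.
Positive ⇒ the second point lies to the east; separation 63.391°.

63.391° east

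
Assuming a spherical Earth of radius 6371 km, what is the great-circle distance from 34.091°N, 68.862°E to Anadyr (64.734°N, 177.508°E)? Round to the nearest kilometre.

Δλ = 177.508 − 68.862 = 108.646°.
Δφ = 64.734 − 34.091 = 30.643°.
a = sin²(Δφ/2) + cos φ₁ · cos φ₂ · sin²(Δλ/2) = 0.303062.
c = 2·atan2(√a, √(1−a)) = 1.16595 rad → d = 6371·c ≈ 7428.27 km.

7428 km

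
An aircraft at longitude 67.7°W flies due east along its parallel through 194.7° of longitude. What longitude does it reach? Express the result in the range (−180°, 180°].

Start at -67.7°; shift +194.7° → +127.0°.
+127.0° already lies in (−180°, 180°].

127.0°E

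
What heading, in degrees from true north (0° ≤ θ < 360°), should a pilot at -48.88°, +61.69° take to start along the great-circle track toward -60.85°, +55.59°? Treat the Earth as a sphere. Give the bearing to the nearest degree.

194°

Δλ = 55.59 − 61.69 = -6.10°.
θ = atan2( sin Δλ · cos φ₂ , cos φ₁ · sin φ₂ − sin φ₁ · cos φ₂ · cos Δλ )
  = atan2(-0.05176, -0.20948) = -166.120° → normalised to [0°, 360°): 193.880°.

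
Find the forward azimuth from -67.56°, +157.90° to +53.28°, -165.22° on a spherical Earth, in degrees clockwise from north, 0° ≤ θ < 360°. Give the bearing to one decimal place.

25.6°

Δλ = -165.22 − 157.90 = -323.12°; wrapped into (−180°, 180°]: 36.88°.
θ = atan2( sin Δλ · cos φ₂ , cos φ₁ · sin φ₂ − sin φ₁ · cos φ₂ · cos Δλ )
  = atan2(0.35883, 0.74802) = 25.627° → normalised to [0°, 360°): 25.627°.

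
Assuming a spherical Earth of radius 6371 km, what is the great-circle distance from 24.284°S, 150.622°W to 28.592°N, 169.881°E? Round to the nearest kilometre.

7241 km

Δλ = 169.881 − -150.622 = 320.503°; wrapped into (−180°, 180°]: -39.497°.
Δφ = 28.592 − -24.284 = 52.876°.
a = sin²(Δφ/2) + cos φ₁ · cos φ₂ · sin²(Δλ/2) = 0.289607.
c = 2·atan2(√a, √(1−a)) = 1.13648 rad → d = 6371·c ≈ 7240.54 km.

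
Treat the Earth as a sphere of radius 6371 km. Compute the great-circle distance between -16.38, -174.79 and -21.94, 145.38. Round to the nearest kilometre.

Δλ = 145.38 − -174.79 = 320.17°; wrapped into (−180°, 180°]: -39.83°.
Δφ = -21.94 − -16.38 = -5.56°.
a = sin²(Δφ/2) + cos φ₁ · cos φ₂ · sin²(Δλ/2) = 0.105607.
c = 2·atan2(√a, √(1−a)) = 0.66196 rad → d = 6371·c ≈ 4217.38 km.

4217 km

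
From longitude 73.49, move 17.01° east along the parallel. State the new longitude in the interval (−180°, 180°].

Start at +73.49°; shift +17.01° → +90.50°.
+90.50° already lies in (−180°, 180°].

+90.50°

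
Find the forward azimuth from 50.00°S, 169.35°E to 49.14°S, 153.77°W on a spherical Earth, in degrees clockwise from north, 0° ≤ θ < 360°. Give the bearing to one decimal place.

102.3°

Δλ = -153.77 − 169.35 = -323.12°; wrapped into (−180°, 180°]: 36.88°.
θ = atan2( sin Δλ · cos φ₂ , cos φ₁ · sin φ₂ − sin φ₁ · cos φ₂ · cos Δλ )
  = atan2(0.39262, -0.08527) = 102.254° → normalised to [0°, 360°): 102.254°.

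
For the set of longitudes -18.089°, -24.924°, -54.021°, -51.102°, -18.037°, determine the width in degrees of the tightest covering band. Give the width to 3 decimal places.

Sort the longitudes: -54.021°, -51.102°, -24.924°, -18.089°, -18.037°.
Eastward gaps between consecutive values (wrapping around): 2.919°, 26.178°, 6.835°, 0.052°, 324.016°.
Largest gap = 324.016° ⇒ minimal covering band is its complement: 360° − 324.016° = 35.984°.
Band runs from -54.021° eastward to -18.037°.

35.984°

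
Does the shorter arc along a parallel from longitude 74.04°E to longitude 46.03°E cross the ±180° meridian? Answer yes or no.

No

Signed shortest Δλ = ((46.03 − 74.04 + 180) mod 360) − 180 = -28.01°.
Going west by 28.01° from +74.04° reaches +46.03° without touching 180°.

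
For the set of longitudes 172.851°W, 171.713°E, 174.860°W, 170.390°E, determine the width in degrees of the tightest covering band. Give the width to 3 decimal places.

16.759°

Sort the longitudes: -174.860°, -172.851°, +170.390°, +171.713°.
Eastward gaps between consecutive values (wrapping around): 2.009°, 343.241°, 1.323°, 13.427°.
Largest gap = 343.241° ⇒ minimal covering band is its complement: 360° − 343.241° = 16.759°.
Band runs from +170.390° eastward to -172.851°, crossing the antimeridian.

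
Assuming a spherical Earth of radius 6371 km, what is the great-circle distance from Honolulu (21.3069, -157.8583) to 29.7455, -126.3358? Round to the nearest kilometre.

Δλ = -126.3358 − -157.8583 = 31.5225°.
Δφ = 29.7455 − 21.3069 = 8.4386°.
a = sin²(Δφ/2) + cos φ₁ · cos φ₂ · sin²(Δλ/2) = 0.065095.
c = 2·atan2(√a, √(1−a)) = 0.51598 rad → d = 6371·c ≈ 3287.31 km.

3287 km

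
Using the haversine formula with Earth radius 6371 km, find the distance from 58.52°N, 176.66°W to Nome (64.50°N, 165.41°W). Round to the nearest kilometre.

891 km

Δλ = -165.41 − -176.66 = 11.25°.
Δφ = 64.50 − 58.52 = 5.98°.
a = sin²(Δφ/2) + cos φ₁ · cos φ₂ · sin²(Δλ/2) = 0.004881.
c = 2·atan2(√a, √(1−a)) = 0.13984 rad → d = 6371·c ≈ 890.91 km.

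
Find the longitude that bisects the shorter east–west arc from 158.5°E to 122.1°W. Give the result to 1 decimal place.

Signed shortest Δλ from +158.5° to -122.1° is +79.4°.
Midpoint longitude = +158.5° + (+79.4°)/2 = +158.5° + 39.7° = +198.2°.
Normalise into (−180°, 180°]: -161.8°.
(The naïve average (+158.5 + -122.1)/2 = 18.2° is on the wrong side of the globe.)

161.8°W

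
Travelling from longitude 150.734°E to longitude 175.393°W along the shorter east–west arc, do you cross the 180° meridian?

Naïve |-175.393 − 150.734| = 326.127° > 180°, so the shorter arc goes the other way round — across 180°.
Signed shortest Δλ = ((-175.393 − 150.734 + 180) mod 360) − 180 = 33.873°.
Going east by 33.873° from +150.734° passes through 180° before reaching -175.393°.

Yes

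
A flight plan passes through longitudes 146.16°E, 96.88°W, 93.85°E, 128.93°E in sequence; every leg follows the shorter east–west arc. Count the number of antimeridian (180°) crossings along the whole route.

Leg 1: +146.16° → -96.88°, shortest Δλ = 116.96° (east) — crosses 180°.
Leg 2: -96.88° → +93.85°, shortest Δλ = -169.27° (west) — crosses 180°.
Leg 3: +93.85° → +128.93°, shortest Δλ = 35.08° (east) — does not cross 180°.
Total crossings: 2.

2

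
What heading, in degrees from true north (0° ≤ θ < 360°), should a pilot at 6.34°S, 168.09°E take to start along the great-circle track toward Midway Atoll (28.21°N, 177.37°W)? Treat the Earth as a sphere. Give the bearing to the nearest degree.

21°

Δλ = -177.37 − 168.09 = -345.46°; wrapped into (−180°, 180°]: 14.54°.
θ = atan2( sin Δλ · cos φ₂ , cos φ₁ · sin φ₂ − sin φ₁ · cos φ₂ · cos Δλ )
  = atan2(0.22124, 0.56401) = 21.418° → normalised to [0°, 360°): 21.418°.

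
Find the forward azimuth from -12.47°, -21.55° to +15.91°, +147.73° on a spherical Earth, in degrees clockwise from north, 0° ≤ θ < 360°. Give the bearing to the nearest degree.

Δλ = 147.73 − -21.55 = 169.28°.
θ = atan2( sin Δλ · cos φ₂ , cos φ₁ · sin φ₂ − sin φ₁ · cos φ₂ · cos Δλ )
  = atan2(0.17888, 0.06363) = 70.420° → normalised to [0°, 360°): 70.420°.

70°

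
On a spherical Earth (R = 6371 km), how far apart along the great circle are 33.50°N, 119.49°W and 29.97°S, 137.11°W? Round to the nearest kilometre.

7297 km

Δλ = -137.11 − -119.49 = -17.62°.
Δφ = -29.97 − 33.50 = -63.47°.
a = sin²(Δφ/2) + cos φ₁ · cos φ₂ · sin²(Δλ/2) = 0.293612.
c = 2·atan2(√a, √(1−a)) = 1.14530 rad → d = 6371·c ≈ 7296.69 km.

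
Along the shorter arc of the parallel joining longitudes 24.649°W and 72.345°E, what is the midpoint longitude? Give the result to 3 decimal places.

Signed shortest Δλ from -24.649° to +72.345° is +96.994°.
Midpoint longitude = -24.649° + (+96.994°)/2 = -24.649° + 48.497° = +23.848°.

23.848°E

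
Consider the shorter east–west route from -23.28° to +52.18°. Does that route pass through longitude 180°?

No

Signed shortest Δλ = ((52.18 − -23.28 + 180) mod 360) − 180 = 75.46°.
Going east by 75.46° from -23.28° reaches +52.18° without touching 180°.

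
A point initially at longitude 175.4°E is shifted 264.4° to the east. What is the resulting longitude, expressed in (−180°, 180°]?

Start at +175.4°; shift +264.4° → +439.8°.
+439.8° lies outside (−180°, 180°]; subtract 360° → +79.8°.

79.8°E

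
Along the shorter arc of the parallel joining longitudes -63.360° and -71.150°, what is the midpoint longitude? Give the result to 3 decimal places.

Signed shortest Δλ from -63.360° to -71.150° is -7.790°.
Midpoint longitude = -63.360° + (-7.790°)/2 = -63.360° − 3.895° = -67.255°.

-67.255°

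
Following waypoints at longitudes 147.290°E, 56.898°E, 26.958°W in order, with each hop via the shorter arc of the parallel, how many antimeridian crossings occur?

Leg 1: +147.290° → +56.898°, shortest Δλ = -90.392° (west) — does not cross 180°.
Leg 2: +56.898° → -26.958°, shortest Δλ = -83.856° (west) — does not cross 180°.
Total crossings: 0.

0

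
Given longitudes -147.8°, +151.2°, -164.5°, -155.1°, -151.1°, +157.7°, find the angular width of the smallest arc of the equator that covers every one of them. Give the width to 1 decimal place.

61.0°

Sort the longitudes: -164.5°, -155.1°, -151.1°, -147.8°, +151.2°, +157.7°.
Eastward gaps between consecutive values (wrapping around): 9.4°, 4.0°, 3.3°, 299.0°, 6.5°, 37.8°.
Largest gap = 299.0° ⇒ minimal covering band is its complement: 360° − 299.0° = 61.0°.
Band runs from +151.2° eastward to -147.8°, crossing the antimeridian.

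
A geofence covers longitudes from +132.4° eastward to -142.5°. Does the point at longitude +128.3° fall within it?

No

Band width going east from +132.4° to -142.5°: ((-142.5 − 132.4) mod 360) = 85.1°.
Offset of +128.3° east of the west edge: ((128.3 − 132.4) mod 360) = 355.9°.
355.9° > 85.1° ⇒ outside.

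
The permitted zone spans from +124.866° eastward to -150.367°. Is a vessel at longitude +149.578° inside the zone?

Band width going east from +124.866° to -150.367°: ((-150.367 − 124.866) mod 360) = 84.767°.
Offset of +149.578° east of the west edge: ((149.578 − 124.866) mod 360) = 24.712°.
24.712° ≤ 84.767° ⇒ inside.

Yes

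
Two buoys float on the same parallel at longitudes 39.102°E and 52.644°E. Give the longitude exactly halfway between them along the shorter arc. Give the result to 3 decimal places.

Signed shortest Δλ from +39.102° to +52.644° is +13.542°.
Midpoint longitude = +39.102° + (+13.542°)/2 = +39.102° + 6.771° = +45.873°.

45.873°E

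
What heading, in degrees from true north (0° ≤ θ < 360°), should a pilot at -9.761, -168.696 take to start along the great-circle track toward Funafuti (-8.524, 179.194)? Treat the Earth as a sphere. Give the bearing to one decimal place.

Δλ = 179.194 − -168.696 = 347.890°; wrapped into (−180°, 180°]: -12.110°.
θ = atan2( sin Δλ · cos φ₂ , cos φ₁ · sin φ₂ − sin φ₁ · cos φ₂ · cos Δλ )
  = atan2(-0.20747, 0.01786) = -85.081° → normalised to [0°, 360°): 274.919°.

274.9°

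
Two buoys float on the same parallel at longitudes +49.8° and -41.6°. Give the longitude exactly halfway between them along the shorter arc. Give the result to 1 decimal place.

Signed shortest Δλ from +49.8° to -41.6° is -91.4°.
Midpoint longitude = +49.8° + (-91.4°)/2 = +49.8° − 45.7° = +4.1°.

+4.1°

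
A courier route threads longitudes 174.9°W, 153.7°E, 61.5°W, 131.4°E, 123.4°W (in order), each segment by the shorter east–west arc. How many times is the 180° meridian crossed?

Leg 1: -174.9° → +153.7°, shortest Δλ = -31.4° (west) — crosses 180°.
Leg 2: +153.7° → -61.5°, shortest Δλ = 144.8° (east) — crosses 180°.
Leg 3: -61.5° → +131.4°, shortest Δλ = -167.1° (west) — crosses 180°.
Leg 4: +131.4° → -123.4°, shortest Δλ = 105.2° (east) — crosses 180°.
Total crossings: 4.

4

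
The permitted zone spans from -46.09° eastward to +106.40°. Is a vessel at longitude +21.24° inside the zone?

Band width going east from -46.09° to +106.40°: ((106.40 − -46.09) mod 360) = 152.49°.
Offset of +21.24° east of the west edge: ((21.24 − -46.09) mod 360) = 67.33°.
67.33° ≤ 152.49° ⇒ inside.

Yes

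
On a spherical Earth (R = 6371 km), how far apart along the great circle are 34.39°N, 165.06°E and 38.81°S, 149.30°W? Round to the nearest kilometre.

Δλ = -149.30 − 165.06 = -314.36°; wrapped into (−180°, 180°]: 45.64°.
Δφ = -38.81 − 34.39 = -73.20°.
a = sin²(Δφ/2) + cos φ₁ · cos φ₂ · sin²(Δλ/2) = 0.452207.
c = 2·atan2(√a, √(1−a)) = 1.47506 rad → d = 6371·c ≈ 9397.64 km.

9398 km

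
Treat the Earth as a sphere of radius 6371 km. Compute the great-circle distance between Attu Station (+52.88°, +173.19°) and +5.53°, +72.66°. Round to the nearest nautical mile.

5517 nmi

Δλ = 72.66 − 173.19 = -100.53°.
Δφ = 5.53 − 52.88 = -47.35°.
a = sin²(Δφ/2) + cos φ₁ · cos φ₂ · sin²(Δλ/2) = 0.516467.
c = 2·atan2(√a, √(1−a)) = 1.60374 rad → d = 6371·c ≈ 10217.40 km ≈ 5516.96 nmi.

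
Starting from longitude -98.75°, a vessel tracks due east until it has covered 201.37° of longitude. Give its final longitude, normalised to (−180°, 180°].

+102.62°

Start at -98.75°; shift +201.37° → +102.62°.
+102.62° already lies in (−180°, 180°].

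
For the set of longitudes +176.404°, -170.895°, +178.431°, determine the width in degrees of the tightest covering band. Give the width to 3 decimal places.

12.701°

Sort the longitudes: -170.895°, +176.404°, +178.431°.
Eastward gaps between consecutive values (wrapping around): 347.299°, 2.027°, 10.674°.
Largest gap = 347.299° ⇒ minimal covering band is its complement: 360° − 347.299° = 12.701°.
Band runs from +176.404° eastward to -170.895°, crossing the antimeridian.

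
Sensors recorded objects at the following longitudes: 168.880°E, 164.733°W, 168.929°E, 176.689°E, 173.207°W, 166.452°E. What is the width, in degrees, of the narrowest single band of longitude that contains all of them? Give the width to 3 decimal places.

Sort the longitudes: -173.207°, -164.733°, +166.452°, +168.880°, +168.929°, +176.689°.
Eastward gaps between consecutive values (wrapping around): 8.474°, 331.185°, 2.428°, 0.049°, 7.760°, 10.104°.
Largest gap = 331.185° ⇒ minimal covering band is its complement: 360° − 331.185° = 28.815°.
Band runs from +166.452° eastward to -164.733°, crossing the antimeridian.

28.815°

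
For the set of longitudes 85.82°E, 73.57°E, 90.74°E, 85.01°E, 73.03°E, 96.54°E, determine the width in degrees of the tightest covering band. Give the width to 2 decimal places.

Sort the longitudes: +73.03°, +73.57°, +85.01°, +85.82°, +90.74°, +96.54°.
Eastward gaps between consecutive values (wrapping around): 0.54°, 11.44°, 0.81°, 4.92°, 5.80°, 336.49°.
Largest gap = 336.49° ⇒ minimal covering band is its complement: 360° − 336.49° = 23.51°.
Band runs from +73.03° eastward to +96.54°.

23.51°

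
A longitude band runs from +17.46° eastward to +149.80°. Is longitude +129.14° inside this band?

Yes

Band width going east from +17.46° to +149.80°: ((149.80 − 17.46) mod 360) = 132.34°.
Offset of +129.14° east of the west edge: ((129.14 − 17.46) mod 360) = 111.68°.
111.68° ≤ 132.34° ⇒ inside.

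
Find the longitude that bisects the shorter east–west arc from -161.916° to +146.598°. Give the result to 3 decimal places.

+172.341°

Signed shortest Δλ from -161.916° to +146.598° is -51.486°.
Midpoint longitude = -161.916° + (-51.486°)/2 = -161.916° − 25.743° = -187.659°.
Normalise into (−180°, 180°]: +172.341°.
(The naïve average (-161.916 + +146.598)/2 = -7.659° is on the wrong side of the globe.)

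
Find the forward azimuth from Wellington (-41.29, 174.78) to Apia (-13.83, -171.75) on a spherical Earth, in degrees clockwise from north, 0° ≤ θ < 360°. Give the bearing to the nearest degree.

Δλ = -171.75 − 174.78 = -346.53°; wrapped into (−180°, 180°]: 13.47°.
θ = atan2( sin Δλ · cos φ₂ , cos φ₁ · sin φ₂ − sin φ₁ · cos φ₂ · cos Δλ )
  = atan2(0.22618, 0.44350) = 27.021° → normalised to [0°, 360°): 27.021°.

27°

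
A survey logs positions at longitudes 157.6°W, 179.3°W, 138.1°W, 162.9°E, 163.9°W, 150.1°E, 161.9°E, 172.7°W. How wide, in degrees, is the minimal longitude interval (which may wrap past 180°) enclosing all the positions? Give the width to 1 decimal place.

Sort the longitudes: -179.3°, -172.7°, -163.9°, -157.6°, -138.1°, +150.1°, +161.9°, +162.9°.
Eastward gaps between consecutive values (wrapping around): 6.6°, 8.8°, 6.3°, 19.5°, 288.2°, 11.8°, 1.0°, 17.8°.
Largest gap = 288.2° ⇒ minimal covering band is its complement: 360° − 288.2° = 71.8°.
Band runs from +150.1° eastward to -138.1°, crossing the antimeridian.

71.8°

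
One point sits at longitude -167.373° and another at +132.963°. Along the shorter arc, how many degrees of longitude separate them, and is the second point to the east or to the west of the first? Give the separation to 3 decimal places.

59.664° west

Raw difference: 132.963 − -167.373 = 300.336°.
Normalise into (−180°, 180°]: 300.336° − 360° = -59.664°.
Negative ⇒ the second point lies to the west; separation 59.664°.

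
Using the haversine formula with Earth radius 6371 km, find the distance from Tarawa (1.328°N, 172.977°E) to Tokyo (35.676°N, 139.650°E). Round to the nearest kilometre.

5138 km

Δλ = 139.650 − 172.977 = -33.327°.
Δφ = 35.676 − 1.328 = 34.348°.
a = sin²(Δφ/2) + cos φ₁ · cos φ₂ · sin²(Δλ/2) = 0.153963.
c = 2·atan2(√a, √(1−a)) = 0.80644 rad → d = 6371·c ≈ 5137.82 km.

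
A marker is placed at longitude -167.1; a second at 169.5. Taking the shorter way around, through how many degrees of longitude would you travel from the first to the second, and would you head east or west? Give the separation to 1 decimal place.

Raw difference: 169.5 − -167.1 = 336.6°.
Normalise into (−180°, 180°]: 336.6° − 360° = -23.4°.
Negative ⇒ the second point lies to the west; separation 23.4°.

23.4° west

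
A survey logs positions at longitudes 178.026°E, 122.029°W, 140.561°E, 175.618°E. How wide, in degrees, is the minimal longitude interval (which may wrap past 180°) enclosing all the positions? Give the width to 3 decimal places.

Sort the longitudes: -122.029°, +140.561°, +175.618°, +178.026°.
Eastward gaps between consecutive values (wrapping around): 262.590°, 35.057°, 2.408°, 59.945°.
Largest gap = 262.590° ⇒ minimal covering band is its complement: 360° − 262.590° = 97.410°.
Band runs from +140.561° eastward to -122.029°, crossing the antimeridian.

97.410°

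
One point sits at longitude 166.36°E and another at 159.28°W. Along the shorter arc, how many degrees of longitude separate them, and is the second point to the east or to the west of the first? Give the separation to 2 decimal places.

Raw difference: -159.28 − 166.36 = -325.64°.
Normalise into (−180°, 180°]: -325.64° + 360° = 34.36°.
Positive ⇒ the second point lies to the east; separation 34.36°.

34.36° east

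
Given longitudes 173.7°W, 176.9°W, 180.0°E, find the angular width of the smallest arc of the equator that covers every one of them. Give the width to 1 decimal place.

6.3°

Sort the longitudes: -176.9°, -173.7°, +180.0°.
Eastward gaps between consecutive values (wrapping around): 3.2°, 353.7°, 3.1°.
Largest gap = 353.7° ⇒ minimal covering band is its complement: 360° − 353.7° = 6.3°.
Band runs from +180.0° eastward to -173.7°, crossing the antimeridian.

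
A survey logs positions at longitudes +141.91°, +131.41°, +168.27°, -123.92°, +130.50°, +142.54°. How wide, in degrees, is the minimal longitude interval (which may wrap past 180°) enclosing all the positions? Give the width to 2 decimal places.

105.58°

Sort the longitudes: -123.92°, +130.50°, +131.41°, +141.91°, +142.54°, +168.27°.
Eastward gaps between consecutive values (wrapping around): 254.42°, 0.91°, 10.50°, 0.63°, 25.73°, 67.81°.
Largest gap = 254.42° ⇒ minimal covering band is its complement: 360° − 254.42° = 105.58°.
Band runs from +130.50° eastward to -123.92°, crossing the antimeridian.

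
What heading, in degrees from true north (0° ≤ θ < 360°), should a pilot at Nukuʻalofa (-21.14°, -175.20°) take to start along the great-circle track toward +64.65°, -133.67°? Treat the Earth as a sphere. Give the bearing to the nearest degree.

16°

Δλ = -133.67 − -175.20 = 41.53°.
θ = atan2( sin Δλ · cos φ₂ , cos φ₁ · sin φ₂ − sin φ₁ · cos φ₂ · cos Δλ )
  = atan2(0.28387, 0.95848) = 16.497° → normalised to [0°, 360°): 16.497°.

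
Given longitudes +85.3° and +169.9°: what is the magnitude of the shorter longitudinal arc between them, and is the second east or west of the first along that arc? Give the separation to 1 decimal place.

Raw difference: 169.9 − 85.3 = 84.6°.
Normalise into (−180°, 180°]: 84.6° stays 84.6°.
Positive ⇒ the second point lies to the east; separation 84.6°.

84.6° east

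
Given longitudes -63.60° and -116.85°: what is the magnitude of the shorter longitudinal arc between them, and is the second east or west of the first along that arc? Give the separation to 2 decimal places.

Raw difference: -116.85 − -63.60 = -53.25°.
Normalise into (−180°, 180°]: -53.25° stays -53.25°.
Negative ⇒ the second point lies to the west; separation 53.25°.

53.25° west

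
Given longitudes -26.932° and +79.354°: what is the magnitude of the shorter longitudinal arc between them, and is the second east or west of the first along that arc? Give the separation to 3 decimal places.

Raw difference: 79.354 − -26.932 = 106.286°.
Normalise into (−180°, 180°]: 106.286° stays 106.286°.
Positive ⇒ the second point lies to the east; separation 106.286°.

106.286° east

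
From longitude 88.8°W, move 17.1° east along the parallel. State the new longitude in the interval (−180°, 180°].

Start at -88.8°; shift +17.1° → -71.7°.
-71.7° already lies in (−180°, 180°].

71.7°W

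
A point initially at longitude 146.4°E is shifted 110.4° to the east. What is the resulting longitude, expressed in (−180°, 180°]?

Start at +146.4°; shift +110.4° → +256.8°.
+256.8° lies outside (−180°, 180°]; subtract 360° → -103.2°.

103.2°W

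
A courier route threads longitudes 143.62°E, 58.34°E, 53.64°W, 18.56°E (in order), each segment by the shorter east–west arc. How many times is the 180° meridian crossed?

0

Leg 1: +143.62° → +58.34°, shortest Δλ = -85.28° (west) — does not cross 180°.
Leg 2: +58.34° → -53.64°, shortest Δλ = -111.98° (west) — does not cross 180°.
Leg 3: -53.64° → +18.56°, shortest Δλ = 72.2° (east) — does not cross 180°.
Total crossings: 0.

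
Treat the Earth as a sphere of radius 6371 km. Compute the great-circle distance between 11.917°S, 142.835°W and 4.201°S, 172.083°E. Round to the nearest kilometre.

5030 km

Δλ = 172.083 − -142.835 = 314.918°; wrapped into (−180°, 180°]: -45.082°.
Δφ = -4.201 − -11.917 = 7.716°.
a = sin²(Δφ/2) + cos φ₁ · cos φ₂ · sin²(Δλ/2) = 0.147927.
c = 2·atan2(√a, √(1−a)) = 0.78958 rad → d = 6371·c ≈ 5030.39 km.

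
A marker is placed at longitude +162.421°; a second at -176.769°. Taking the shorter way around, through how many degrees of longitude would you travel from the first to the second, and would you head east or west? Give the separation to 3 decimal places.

20.810° east

Raw difference: -176.769 − 162.421 = -339.19°.
Normalise into (−180°, 180°]: -339.19° + 360° = 20.81°.
Positive ⇒ the second point lies to the east; separation 20.810°.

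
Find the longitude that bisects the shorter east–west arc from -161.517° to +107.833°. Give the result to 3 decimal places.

+153.158°

Signed shortest Δλ from -161.517° to +107.833° is -90.650°.
Midpoint longitude = -161.517° + (-90.650°)/2 = -161.517° − 45.325° = -206.842°.
Normalise into (−180°, 180°]: +153.158°.
(The naïve average (-161.517 + +107.833)/2 = -26.842° is on the wrong side of the globe.)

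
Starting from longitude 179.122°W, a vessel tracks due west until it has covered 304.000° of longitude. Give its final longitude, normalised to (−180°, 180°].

Start at -179.122°; shift −304.000° → -483.122°.
-483.122° lies outside (−180°, 180°]; add 360° → -123.122°.

123.122°W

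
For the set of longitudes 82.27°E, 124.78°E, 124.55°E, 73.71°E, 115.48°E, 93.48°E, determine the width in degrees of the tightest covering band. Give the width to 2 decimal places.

Sort the longitudes: +73.71°, +82.27°, +93.48°, +115.48°, +124.55°, +124.78°.
Eastward gaps between consecutive values (wrapping around): 8.56°, 11.21°, 22.00°, 9.07°, 0.23°, 308.93°.
Largest gap = 308.93° ⇒ minimal covering band is its complement: 360° − 308.93° = 51.07°.
Band runs from +73.71° eastward to +124.78°.

51.07°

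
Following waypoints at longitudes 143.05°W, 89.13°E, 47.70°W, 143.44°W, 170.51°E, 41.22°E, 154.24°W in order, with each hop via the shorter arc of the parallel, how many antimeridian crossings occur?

3

Leg 1: -143.05° → +89.13°, shortest Δλ = -127.82° (west) — crosses 180°.
Leg 2: +89.13° → -47.70°, shortest Δλ = -136.83° (west) — does not cross 180°.
Leg 3: -47.70° → -143.44°, shortest Δλ = -95.74° (west) — does not cross 180°.
Leg 4: -143.44° → +170.51°, shortest Δλ = -46.05° (west) — crosses 180°.
Leg 5: +170.51° → +41.22°, shortest Δλ = -129.29° (west) — does not cross 180°.
Leg 6: +41.22° → -154.24°, shortest Δλ = 164.54° (east) — crosses 180°.
Total crossings: 3.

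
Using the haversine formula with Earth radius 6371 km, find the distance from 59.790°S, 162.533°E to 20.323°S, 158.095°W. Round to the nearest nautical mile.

Δλ = -158.095 − 162.533 = -320.628°; wrapped into (−180°, 180°]: 39.372°.
Δφ = -20.323 − -59.790 = 39.467°.
a = sin²(Δφ/2) + cos φ₁ · cos φ₂ · sin²(Δλ/2) = 0.167549.
c = 2·atan2(√a, √(1−a)) = 0.84343 rad → d = 6371·c ≈ 5373.52 km ≈ 2901.47 nmi.

2901 nmi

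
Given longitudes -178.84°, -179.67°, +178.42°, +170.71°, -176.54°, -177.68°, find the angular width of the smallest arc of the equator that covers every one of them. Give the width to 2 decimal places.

Sort the longitudes: -179.67°, -178.84°, -177.68°, -176.54°, +170.71°, +178.42°.
Eastward gaps between consecutive values (wrapping around): 0.83°, 1.16°, 1.14°, 347.25°, 7.71°, 1.91°.
Largest gap = 347.25° ⇒ minimal covering band is its complement: 360° − 347.25° = 12.75°.
Band runs from +170.71° eastward to -176.54°, crossing the antimeridian.

12.75°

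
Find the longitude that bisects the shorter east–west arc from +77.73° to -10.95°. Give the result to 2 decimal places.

Signed shortest Δλ from +77.73° to -10.95° is -88.68°.
Midpoint longitude = +77.73° + (-88.68°)/2 = +77.73° − 44.34° = +33.39°.

+33.39°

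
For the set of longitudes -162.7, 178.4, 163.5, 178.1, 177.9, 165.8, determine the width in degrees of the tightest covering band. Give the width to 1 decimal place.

33.8°

Sort the longitudes: -162.7°, +163.5°, +165.8°, +177.9°, +178.1°, +178.4°.
Eastward gaps between consecutive values (wrapping around): 326.2°, 2.3°, 12.1°, 0.2°, 0.3°, 18.9°.
Largest gap = 326.2° ⇒ minimal covering band is its complement: 360° − 326.2° = 33.8°.
Band runs from +163.5° eastward to -162.7°, crossing the antimeridian.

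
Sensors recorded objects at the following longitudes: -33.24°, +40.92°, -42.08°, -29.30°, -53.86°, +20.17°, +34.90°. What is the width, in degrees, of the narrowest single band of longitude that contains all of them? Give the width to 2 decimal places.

Sort the longitudes: -53.86°, -42.08°, -33.24°, -29.30°, +20.17°, +34.90°, +40.92°.
Eastward gaps between consecutive values (wrapping around): 11.78°, 8.84°, 3.94°, 49.47°, 14.73°, 6.02°, 265.22°.
Largest gap = 265.22° ⇒ minimal covering band is its complement: 360° − 265.22° = 94.78°.
Band runs from -53.86° eastward to +40.92°.

94.78°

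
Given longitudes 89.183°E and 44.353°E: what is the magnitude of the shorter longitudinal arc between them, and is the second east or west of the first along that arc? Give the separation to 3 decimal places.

44.830° west

Raw difference: 44.353 − 89.183 = -44.83°.
Normalise into (−180°, 180°]: -44.83° stays -44.83°.
Negative ⇒ the second point lies to the west; separation 44.830°.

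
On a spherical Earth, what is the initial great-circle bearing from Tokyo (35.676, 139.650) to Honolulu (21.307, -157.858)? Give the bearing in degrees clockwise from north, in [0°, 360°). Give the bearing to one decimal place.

Δλ = -157.858 − 139.650 = -297.508°; wrapped into (−180°, 180°]: 62.492°.
θ = atan2( sin Δλ · cos φ₂ , cos φ₁ · sin φ₂ − sin φ₁ · cos φ₂ · cos Δλ )
  = atan2(0.82632, 0.04422) = 86.937° → normalised to [0°, 360°): 86.937°.

86.9°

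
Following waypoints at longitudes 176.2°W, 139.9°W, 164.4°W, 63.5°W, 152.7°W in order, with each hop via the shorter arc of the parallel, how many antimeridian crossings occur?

0

Leg 1: -176.2° → -139.9°, shortest Δλ = 36.3° (east) — does not cross 180°.
Leg 2: -139.9° → -164.4°, shortest Δλ = -24.5° (west) — does not cross 180°.
Leg 3: -164.4° → -63.5°, shortest Δλ = 100.9° (east) — does not cross 180°.
Leg 4: -63.5° → -152.7°, shortest Δλ = -89.2° (west) — does not cross 180°.
Total crossings: 0.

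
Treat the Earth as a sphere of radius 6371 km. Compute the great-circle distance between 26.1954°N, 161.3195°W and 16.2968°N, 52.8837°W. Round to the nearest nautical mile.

5916 nmi

Δλ = -52.8837 − -161.3195 = 108.4358°.
Δφ = 16.2968 − 26.1954 = -9.8986°.
a = sin²(Δφ/2) + cos φ₁ · cos φ₂ · sin²(Δλ/2) = 0.574244.
c = 2·atan2(√a, √(1−a)) = 1.71984 rad → d = 6371·c ≈ 10957.07 km ≈ 5916.35 nmi.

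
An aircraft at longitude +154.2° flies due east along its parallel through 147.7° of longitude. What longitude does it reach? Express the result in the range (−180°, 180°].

Start at +154.2°; shift +147.7° → +301.9°.
+301.9° lies outside (−180°, 180°]; subtract 360° → -58.1°.

-58.1°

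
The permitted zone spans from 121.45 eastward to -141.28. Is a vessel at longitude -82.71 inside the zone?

No

Band width going east from +121.45° to -141.28°: ((-141.28 − 121.45) mod 360) = 97.27°.
Offset of -82.71° east of the west edge: ((-82.71 − 121.45) mod 360) = 155.84°.
155.84° > 97.27° ⇒ outside.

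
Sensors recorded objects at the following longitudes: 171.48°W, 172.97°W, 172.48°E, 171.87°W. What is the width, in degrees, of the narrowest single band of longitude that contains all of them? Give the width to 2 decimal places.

16.04°

Sort the longitudes: -172.97°, -171.87°, -171.48°, +172.48°.
Eastward gaps between consecutive values (wrapping around): 1.10°, 0.39°, 343.96°, 14.55°.
Largest gap = 343.96° ⇒ minimal covering band is its complement: 360° − 343.96° = 16.04°.
Band runs from +172.48° eastward to -171.48°, crossing the antimeridian.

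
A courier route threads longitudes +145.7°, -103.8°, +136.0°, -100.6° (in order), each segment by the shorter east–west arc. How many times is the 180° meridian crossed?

Leg 1: +145.7° → -103.8°, shortest Δλ = 110.5° (east) — crosses 180°.
Leg 2: -103.8° → +136.0°, shortest Δλ = -120.2° (west) — crosses 180°.
Leg 3: +136.0° → -100.6°, shortest Δλ = 123.4° (east) — crosses 180°.
Total crossings: 3.

3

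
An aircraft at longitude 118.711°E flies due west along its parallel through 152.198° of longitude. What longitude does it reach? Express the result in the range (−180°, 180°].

33.487°W

Start at +118.711°; shift −152.198° → -33.487°.
-33.487° already lies in (−180°, 180°].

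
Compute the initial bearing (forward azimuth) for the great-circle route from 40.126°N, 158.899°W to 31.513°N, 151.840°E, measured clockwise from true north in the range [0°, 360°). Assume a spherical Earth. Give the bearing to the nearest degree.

274°

Δλ = 151.840 − -158.899 = 310.739°; wrapped into (−180°, 180°]: -49.261°.
θ = atan2( sin Δλ · cos φ₂ , cos φ₁ · sin φ₂ − sin φ₁ · cos φ₂ · cos Δλ )
  = atan2(-0.64595, 0.04110) = -86.359° → normalised to [0°, 360°): 273.641°.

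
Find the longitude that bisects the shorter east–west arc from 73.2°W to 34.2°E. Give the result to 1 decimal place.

Signed shortest Δλ from -73.2° to +34.2° is +107.4°.
Midpoint longitude = -73.2° + (+107.4°)/2 = -73.2° + 53.7° = -19.5°.

19.5°W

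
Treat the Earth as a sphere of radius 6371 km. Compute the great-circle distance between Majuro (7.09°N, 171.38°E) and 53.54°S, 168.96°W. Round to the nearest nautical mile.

3775 nmi

Δλ = -168.96 − 171.38 = -340.34°; wrapped into (−180°, 180°]: 19.66°.
Δφ = -53.54 − 7.09 = -60.63°.
a = sin²(Δφ/2) + cos φ₁ · cos φ₂ · sin²(Δλ/2) = 0.271965.
c = 2·atan2(√a, √(1−a)) = 1.09722 rad → d = 6371·c ≈ 6990.40 km ≈ 3774.51 nmi.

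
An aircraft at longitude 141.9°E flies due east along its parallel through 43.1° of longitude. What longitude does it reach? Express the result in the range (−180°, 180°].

175.0°W

Start at +141.9°; shift +43.1° → +185.0°.
+185.0° lies outside (−180°, 180°]; subtract 360° → -175.0°.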